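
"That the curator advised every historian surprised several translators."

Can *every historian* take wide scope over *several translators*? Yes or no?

No

The DP *every historian* is contained in the sentential subject *that the curator advised every historian*.
The Sentential Subject Constraint rules out raising the quantifier out of the that-clause subject.
So the wide-scope reading for *every historian* is blocked.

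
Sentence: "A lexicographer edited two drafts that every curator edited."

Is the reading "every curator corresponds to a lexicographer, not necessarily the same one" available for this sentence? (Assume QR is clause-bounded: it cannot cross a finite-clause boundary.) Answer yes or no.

No

This is the *every curator* > *a lexicographer* reading.
*every curator* is embedded in the relative clause *that every curator edited* modifying *two drafts*.
Relative clauses block scope extraction: QR cannot target a position outside the modified NP.
*every curator* > *a lexicographer* would require crossing that boundary, which is illicit.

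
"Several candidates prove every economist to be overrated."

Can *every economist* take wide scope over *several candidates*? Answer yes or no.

Yes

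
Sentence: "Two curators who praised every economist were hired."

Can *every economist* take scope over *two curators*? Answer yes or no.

No

*every economist* is embedded in the relative clause *who praised every economist*.
A relative clause is a scope island — quantifier raising cannot cross its boundary.
*every economist* is confined to the island and cannot take scope over *two curators*.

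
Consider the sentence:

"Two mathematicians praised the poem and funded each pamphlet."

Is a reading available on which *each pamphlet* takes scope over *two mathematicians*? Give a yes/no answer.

No

*each pamphlet* occurs within one conjunct of the coordinate structure (*funded each pamphlet*).
Asymmetric QR out of one conjunct violates the Coordinate Structure Constraint.
There is no licit LF on which *each pamphlet* c-commands *two mathematicians*.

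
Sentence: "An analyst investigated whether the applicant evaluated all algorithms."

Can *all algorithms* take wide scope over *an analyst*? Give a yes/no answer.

No

Structurally, *all algorithms* is inside the embedded question *whether the applicant evaluated all algorithms*.
QR across an interrogative CP boundary is ruled out as a wh-island violation.
Hence only narrow scope for *all algorithms* (under *an analyst*) survives.
(Only the surface reading survives: one fixed analyst with respect to all the relevant algorithms.)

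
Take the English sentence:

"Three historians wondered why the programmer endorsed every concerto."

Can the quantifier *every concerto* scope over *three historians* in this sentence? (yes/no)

The target quantifier *every concerto* is part of the embedded question *why the programmer endorsed every concerto*.
An indirect question is a wh-island; the filled [Spec,CP] blocks QR across the CP edge.
The inverse ordering *every concerto* > *three historians* is therefore underivable.

No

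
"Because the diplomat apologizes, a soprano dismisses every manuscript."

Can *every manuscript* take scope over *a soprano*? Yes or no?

Yes

Neither queried DP is inside the adjunct, so the adjunct-island constraint does not apply.
Nothing blocks QR of the lower DP to a position above the higher one, so inverse scope is available.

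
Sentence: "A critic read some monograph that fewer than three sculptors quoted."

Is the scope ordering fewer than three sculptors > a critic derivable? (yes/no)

The target quantifier *fewer than three sculptors* is part of the relative clause *that fewer than three sculptors quoted* modifying *some monograph*.
Relative clauses block scope extraction: QR cannot target a position outside the modified NP.
The inverse ordering *fewer than three sculptors* > *a critic* is therefore underivable.

No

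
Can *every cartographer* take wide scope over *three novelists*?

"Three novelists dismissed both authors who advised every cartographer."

*every cartographer* is embedded in the relative clause *who advised every cartographer* modifying *both authors*.
Relative clauses are scope islands: a quantifier cannot QR out of a relative clause to take scope in the matrix clause.
So *every cartographer* cannot raise high enough to outscope *three novelists*; only the surface ordering *three novelists* > *every cartographer* is available.

No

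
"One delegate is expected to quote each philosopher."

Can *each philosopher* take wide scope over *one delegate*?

Infinitival complements of raising predicates do not block QR; *each philosopher* and *one delegate* are effectively clausemates.
Clause-internal QR can adjoin the lower DP above the subject, yielding the inverse reading.
So *each philosopher* > *one delegate* is among the available readings.

Yes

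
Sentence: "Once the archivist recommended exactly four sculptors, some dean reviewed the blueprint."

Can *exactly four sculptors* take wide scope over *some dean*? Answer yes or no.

No

The DP *exactly four sculptors* is contained in the adjunct clause *once the archivist recommended exactly four sculptors*.
Adjuncts are opaque for quantifier raising; a quantifier in an adjunct stays inside it.
So *exactly four sculptors* cannot raise to a position above *some dean*.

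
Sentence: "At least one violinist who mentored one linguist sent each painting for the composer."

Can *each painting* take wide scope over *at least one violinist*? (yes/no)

Although the sentence contains a relative clause (*who mentored one linguist*), *each painting* is outside it, in the matrix VP.
Ordinary QR to a clause-peripheral position gives the wide-scope LF for the lower DP.

Yes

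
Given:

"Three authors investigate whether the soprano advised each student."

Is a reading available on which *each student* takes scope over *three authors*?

No

The target quantifier *each student* is part of the embedded question *whether the soprano advised each student*.
The wh-island constraint blocks QR out of an embedded interrogative.
So the wide-scope reading for *each student* is blocked.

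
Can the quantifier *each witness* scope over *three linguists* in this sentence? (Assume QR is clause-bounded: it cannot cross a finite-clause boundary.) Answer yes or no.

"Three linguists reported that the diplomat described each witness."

*each witness* occurs within the finite complement clause *that the diplomat described each witness*.
Finite CP is the ceiling for QR here, by assumption.
Hence only narrow scope for *each witness* (under *three linguists*) survives.

No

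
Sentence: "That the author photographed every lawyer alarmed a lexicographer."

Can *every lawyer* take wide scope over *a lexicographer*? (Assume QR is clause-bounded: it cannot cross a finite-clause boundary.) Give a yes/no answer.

No

*every lawyer* sits inside the sentential subject *that the author photographed every lawyer*.
Clausal subjects are scope islands; QR from inside the subject into the matrix is barred.
There is no licit LF on which *every lawyer* c-commands *a lexicographer*.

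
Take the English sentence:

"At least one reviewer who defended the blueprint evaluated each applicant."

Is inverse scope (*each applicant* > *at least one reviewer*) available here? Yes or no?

Yes

*each applicant* is a matrix argument; only *at least one reviewer* is modified by the relative clause *who defended the blueprint*, so the RC island is irrelevant to the target quantifier.
With no island boundary between them, the object can take inverse scope over the subject via ordinary QR within the clause.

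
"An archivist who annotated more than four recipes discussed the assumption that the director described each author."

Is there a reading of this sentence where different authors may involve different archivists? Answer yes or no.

The described interpretation is the *each author* > *an archivist* scoping.
*each author* is embedded in the complex NP *the assumption that the director described each author*.
Noun-complement clauses are scope islands (the Complex NP Constraint): a quantifier inside one cannot scope into the matrix.
*each author* > *an archivist* would require crossing that boundary, which is illicit.

No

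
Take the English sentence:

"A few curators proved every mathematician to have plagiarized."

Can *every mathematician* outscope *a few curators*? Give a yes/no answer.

Yes

*every mathematician* is an ECM subject; ECM complements are not islands, and the embedded quantifier may take matrix scope.
QR within a single clause is free, so the lower quantifier may take scope over the higher one.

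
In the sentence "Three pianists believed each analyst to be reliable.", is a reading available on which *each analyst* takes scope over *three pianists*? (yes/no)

*each analyst* is an ECM subject; ECM complements are not islands, and the embedded quantifier may take matrix scope.
Ordinary QR to a clause-peripheral position gives the wide-scope LF for the lower DP.

Yes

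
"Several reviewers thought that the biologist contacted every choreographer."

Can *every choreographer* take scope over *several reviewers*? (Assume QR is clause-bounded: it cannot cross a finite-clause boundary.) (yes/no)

*every choreographer* occurs within the finite complement clause *that the biologist contacted every choreographer*.
With QR restricted to its own tensed clause, the embedded quantifier cannot reach a matrix scope position.
*every choreographer* is confined to the island and cannot take scope over *several reviewers*.

No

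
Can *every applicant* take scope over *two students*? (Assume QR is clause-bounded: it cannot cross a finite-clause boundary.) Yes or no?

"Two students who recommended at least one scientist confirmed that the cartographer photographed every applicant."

*every applicant* is embedded in the finite complement clause *that the cartographer photographed every applicant*.
With QR restricted to its own tensed clause, the embedded quantifier cannot reach a matrix scope position.
Hence only narrow scope for *every applicant* (under *two students*) survives.

No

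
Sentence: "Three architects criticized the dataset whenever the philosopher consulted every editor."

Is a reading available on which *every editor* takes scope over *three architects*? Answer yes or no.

No

The target quantifier *every editor* is part of the adjunct clause *whenever the philosopher consulted every editor*.
The adjunct-island constraint bars QR out of an adverbial clause.
*every editor* > *three architects* would require crossing that boundary, which is illicit.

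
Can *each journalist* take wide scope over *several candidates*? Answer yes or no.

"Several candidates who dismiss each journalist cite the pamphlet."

No

*each journalist* is embedded in the relative clause *who dismiss each journalist*.
Relative clauses are scope islands: a quantifier cannot QR out of a relative clause to take scope in the matrix clause.
So *each journalist* cannot raise to a position above *several candidates*.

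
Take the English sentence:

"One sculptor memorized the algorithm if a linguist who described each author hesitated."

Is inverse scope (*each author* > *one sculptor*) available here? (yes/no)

The DP *each author* is contained in the relative clause *who described each author*, which is itself inside the adjunct *if a linguist who described each author hesitated*.
Both the relative clause and the enclosing adjunct are scope islands; QR cannot cross either.
So the wide-scope reading for *each author* is blocked.

No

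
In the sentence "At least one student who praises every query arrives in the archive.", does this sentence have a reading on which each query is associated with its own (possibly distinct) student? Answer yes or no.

The paraphrase describes the scope ordering *every query* > *at least one student*.
*every query* is embedded in the relative clause *who praises every query*.
Relative clauses block scope extraction: QR cannot target a position outside the modified NP.
Hence only narrow scope for *every query* (under *at least one student*) survives.

No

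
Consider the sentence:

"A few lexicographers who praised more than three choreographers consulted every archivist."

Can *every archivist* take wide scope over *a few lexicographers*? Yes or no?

Yes

*every archivist* is a matrix argument; only *a few lexicographers* is modified by the relative clause *who praised more than three choreographers*, so the RC island is irrelevant to the target quantifier.
Since no island is crossed, the inverse ordering is licensed alongside surface scope.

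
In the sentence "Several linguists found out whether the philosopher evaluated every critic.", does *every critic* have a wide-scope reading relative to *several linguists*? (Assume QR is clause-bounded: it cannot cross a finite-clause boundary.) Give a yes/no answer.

*every critic* occurs within the embedded question *whether the philosopher evaluated every critic*.
The wh-island constraint blocks QR out of an embedded interrogative.
*every critic* is confined to the island and cannot take scope over *several linguists*.

No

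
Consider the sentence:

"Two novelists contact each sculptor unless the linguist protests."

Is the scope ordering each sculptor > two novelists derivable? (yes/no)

Although there is an adjunct clause, *each sculptor* is in the main clause, not inside the adjunct.
Ordinary QR to a clause-peripheral position gives the wide-scope LF for the lower DP.

Yes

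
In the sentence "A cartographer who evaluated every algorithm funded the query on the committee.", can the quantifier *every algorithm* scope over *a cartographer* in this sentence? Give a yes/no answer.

No

The DP *every algorithm* is contained in the relative clause *who evaluated every algorithm*.
QR out of a relative clause is ruled out by the relative-clause island constraint.
Hence only narrow scope for *every algorithm* (under *a cartographer*) survives.
(Only the surface reading survives: one fixed cartographer with respect to all the relevant algorithms.)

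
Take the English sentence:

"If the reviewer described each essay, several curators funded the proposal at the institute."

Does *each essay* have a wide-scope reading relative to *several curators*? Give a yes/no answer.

No

*each essay* occurs within the adjunct clause *if the reviewer described each essay*.
Since the clause is an adjunct (not a complement), the Adjunct Condition blocks QR across its edge.
There is no licit LF on which *each essay* c-commands *several curators*.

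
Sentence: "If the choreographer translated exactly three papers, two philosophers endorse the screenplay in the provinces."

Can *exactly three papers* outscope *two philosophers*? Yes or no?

No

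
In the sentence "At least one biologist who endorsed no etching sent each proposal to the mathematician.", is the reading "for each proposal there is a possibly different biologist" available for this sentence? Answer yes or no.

Yes

That reading corresponds to *each proposal* > *at least one biologist*.
*each proposal* is a matrix argument; only *at least one biologist* is modified by the relative clause *who endorsed no etching*, so the RC island is irrelevant to the target quantifier.
Since no island is crossed, the inverse ordering is licensed alongside surface scope.
Both orderings are possible: *at least one biologist* > *each proposal* and *each proposal* > *at least one biologist*.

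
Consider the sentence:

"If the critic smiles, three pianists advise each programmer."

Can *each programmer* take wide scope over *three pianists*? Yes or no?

Yes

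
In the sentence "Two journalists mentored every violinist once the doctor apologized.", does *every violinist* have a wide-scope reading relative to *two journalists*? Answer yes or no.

Yes

Neither queried DP is inside the adjunct, so the adjunct-island constraint does not apply.
QR within a single clause is free, so the lower quantifier may take scope over the higher one.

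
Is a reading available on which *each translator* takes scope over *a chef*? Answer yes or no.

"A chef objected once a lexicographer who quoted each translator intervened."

No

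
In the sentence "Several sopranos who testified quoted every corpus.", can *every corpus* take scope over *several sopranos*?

Yes

The RC *who testified* is an island, but *every corpus* is not inside it — it is the matrix object, a clausemate of *several sopranos*.
Since no island is crossed, the inverse ordering is licensed alongside surface scope.
Both orderings are possible: *several sopranos* > *every corpus* and *every corpus* > *several sopranos*.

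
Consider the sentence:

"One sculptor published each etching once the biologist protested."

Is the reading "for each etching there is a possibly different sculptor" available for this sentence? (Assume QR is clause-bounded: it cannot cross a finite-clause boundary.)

The described interpretation is the *each etching* > *one sculptor* scoping.
The adjunct island is irrelevant here — *each etching* and *one sculptor* are both in the matrix clause.
With no island boundary between them, the object can take inverse scope over the subject via ordinary QR within the clause.

Yes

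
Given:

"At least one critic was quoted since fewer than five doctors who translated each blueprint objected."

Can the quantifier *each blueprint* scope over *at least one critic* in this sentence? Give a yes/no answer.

Structurally, *each blueprint* is inside the relative clause *who translated each blueprint*, which is itself inside the adjunct *since fewer than five doctors who translated each blueprint objected*.
Two island boundaries intervene — the relative clause and the adjunct. Either alone would block QR.
There is no licit LF on which *each blueprint* c-commands *at least one critic*.

No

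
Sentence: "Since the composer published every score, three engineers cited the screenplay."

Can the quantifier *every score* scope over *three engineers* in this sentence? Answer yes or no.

No

*every score* sits inside the adjunct clause *since the composer published every score*.
Adjunct clauses are scope islands: a quantifier inside an adjunct cannot raise into the matrix clause.
There is no licit LF on which *every score* c-commands *three engineers*.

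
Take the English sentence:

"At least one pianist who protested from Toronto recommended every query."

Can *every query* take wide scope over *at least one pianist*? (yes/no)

Yes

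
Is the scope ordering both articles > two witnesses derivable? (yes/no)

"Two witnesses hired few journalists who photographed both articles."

No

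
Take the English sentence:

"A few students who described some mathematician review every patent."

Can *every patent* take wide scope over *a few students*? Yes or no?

Yes

*every patent* sits in the matrix clause, not in the relative clause on *a few students*.
With no island boundary between them, the object can take inverse scope over the subject via ordinary QR within the clause.
Both orderings are possible: *a few students* > *every patent* and *every patent* > *a few students*.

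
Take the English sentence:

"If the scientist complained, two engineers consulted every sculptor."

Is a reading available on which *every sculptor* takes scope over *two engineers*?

The adjunct island is irrelevant here — *every sculptor* and *two engineers* are both in the matrix clause.
Nothing blocks QR of the lower DP to a position above the higher one, so inverse scope is available.

Yes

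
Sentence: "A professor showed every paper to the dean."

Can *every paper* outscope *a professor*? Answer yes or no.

*a professor* and *every paper* are co-arguments of the matrix verb, with nothing but a clause-internal boundary between them.
No island intervenes, so both surface and inverse scope are derivable.
So *every paper* > *a professor* is among the available readings.

Yes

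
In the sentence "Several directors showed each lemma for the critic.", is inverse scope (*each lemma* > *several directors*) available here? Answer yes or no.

*each lemma* and *several directors* are in the same minimal clause.
Ordinary QR to a clause-peripheral position gives the wide-scope LF for the lower DP.

Yes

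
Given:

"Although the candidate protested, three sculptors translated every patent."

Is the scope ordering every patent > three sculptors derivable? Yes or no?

The adjunct island is irrelevant here — *every patent* and *three sculptors* are both in the matrix clause.
Since no island is crossed, the inverse ordering is licensed alongside surface scope.

Yes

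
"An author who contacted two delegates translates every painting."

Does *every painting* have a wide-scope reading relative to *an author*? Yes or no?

Yes

Although the sentence contains a relative clause (*who contacted two delegates*), *every painting* is outside it, in the matrix VP.
With no island boundary between them, the object can take inverse scope over the subject via ordinary QR within the clause.
Both orderings are possible: *an author* > *every painting* and *every painting* > *an author*.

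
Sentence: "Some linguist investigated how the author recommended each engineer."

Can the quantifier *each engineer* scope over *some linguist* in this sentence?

The DP *each engineer* is contained in the embedded question *how the author recommended each engineer*.
An indirect question is a wh-island; the filled [Spec,CP] blocks QR across the CP edge.
There is no licit LF on which *each engineer* c-commands *some linguist*.

No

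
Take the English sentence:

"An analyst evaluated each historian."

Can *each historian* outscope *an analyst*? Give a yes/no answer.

*an analyst* and *each historian* are co-arguments of the matrix verb, with nothing but a clause-internal boundary between them.
Nothing blocks QR of the lower DP to a position above the higher one, so inverse scope is available.
So *each historian* > *an analyst* is among the available readings.

Yes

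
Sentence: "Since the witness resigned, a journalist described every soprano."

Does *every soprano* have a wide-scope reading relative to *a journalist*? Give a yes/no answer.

The adjunct island is irrelevant here — *every soprano* and *a journalist* are both in the matrix clause.
No island intervenes, so both surface and inverse scope are derivable.

Yes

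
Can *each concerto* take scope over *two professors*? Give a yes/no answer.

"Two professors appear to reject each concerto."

Yes

Raising constructions are monoclausal for scope purposes; *each concerto* is not separated from *two professors* by any island.
No island intervenes, so both surface and inverse scope are derivable.
The sentence is scopally ambiguous between *two professors* > *each concerto* and *each concerto* > *two professors*.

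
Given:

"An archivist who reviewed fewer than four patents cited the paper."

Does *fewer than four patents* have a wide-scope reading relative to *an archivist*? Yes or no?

The target quantifier *fewer than four patents* is part of the relative clause *who reviewed fewer than four patents*.
Relative clauses block scope extraction: QR cannot target a position outside the modified NP.
Hence only narrow scope for *fewer than four patents* (under *an archivist*) survives.
(Only the surface reading survives: one fixed archivist with respect to all the relevant patents.)

No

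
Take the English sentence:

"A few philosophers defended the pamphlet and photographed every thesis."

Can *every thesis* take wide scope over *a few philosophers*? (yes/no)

Structurally, *every thesis* is inside one conjunct of the coordinate structure (*photographed every thesis*).
Asymmetric QR out of one conjunct violates the Coordinate Structure Constraint.
There is no licit LF on which *every thesis* c-commands *a few philosophers*.

No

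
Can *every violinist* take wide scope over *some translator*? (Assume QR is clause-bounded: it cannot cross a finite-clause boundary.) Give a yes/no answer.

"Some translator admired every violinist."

Both DPs are arguments of the same predicate; there is no clause or island boundary between them.
Ordinary QR to a clause-peripheral position gives the wide-scope LF for the lower DP.

Yes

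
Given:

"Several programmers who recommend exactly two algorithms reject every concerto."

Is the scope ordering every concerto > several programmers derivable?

Yes

*every concerto* sits in the matrix clause, not in the relative clause on *several programmers*.
QR within a single clause is free, so the lower quantifier may take scope over the higher one.
The sentence is scopally ambiguous between *several programmers* > *every concerto* and *every concerto* > *several programmers*.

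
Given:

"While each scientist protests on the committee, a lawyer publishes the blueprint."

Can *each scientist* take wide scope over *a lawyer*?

No

The DP *each scientist* is contained in the adjunct clause *while each scientist protests on the committee*.
Since the clause is an adjunct (not a complement), the Adjunct Condition blocks QR across its edge.
So the wide-scope reading for *each scientist* is blocked.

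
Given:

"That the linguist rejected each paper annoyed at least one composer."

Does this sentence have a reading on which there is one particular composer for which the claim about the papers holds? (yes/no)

The paraphrase describes the scope ordering *at least one composer* > *each paper*.
Nothing needs to raise out of an island for *at least one composer* > *each paper*: *at least one composer* takes scope from its matrix position over the clause containing *each paper*.

Yes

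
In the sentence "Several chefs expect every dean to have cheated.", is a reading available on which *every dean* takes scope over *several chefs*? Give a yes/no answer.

This is an ECM construction: *every dean* is the infinitival subject, Case-marked by the matrix verb, and the infinitive is transparent for QR.
Nothing blocks QR of the lower DP to a position above the higher one, so inverse scope is available.

Yes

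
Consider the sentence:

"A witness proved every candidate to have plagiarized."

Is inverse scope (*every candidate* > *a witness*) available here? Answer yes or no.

This is an ECM construction: *every candidate* is the infinitival subject, Case-marked by the matrix verb, and the infinitive is transparent for QR.
Nothing blocks QR of the lower DP to a position above the higher one, so inverse scope is available.
Both orderings are possible: *a witness* > *every candidate* and *every candidate* > *a witness*.

Yes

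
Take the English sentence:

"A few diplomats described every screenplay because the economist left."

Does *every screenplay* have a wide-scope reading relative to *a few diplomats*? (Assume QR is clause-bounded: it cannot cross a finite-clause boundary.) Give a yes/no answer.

Yes

Neither queried DP is inside the adjunct, so the adjunct-island constraint does not apply.
Ordinary QR to a clause-peripheral position gives the wide-scope LF for the lower DP.
The sentence is scopally ambiguous between *a few diplomats* > *every screenplay* and *every screenplay* > *a few diplomats*.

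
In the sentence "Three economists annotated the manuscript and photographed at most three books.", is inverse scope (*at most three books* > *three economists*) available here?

*at most three books* occurs within one conjunct of the coordinate structure (*photographed at most three books*).
QR out of a conjunct would have to apply non-ATB, which the CSC forbids.
So the wide-scope reading for *at most three books* is blocked.

No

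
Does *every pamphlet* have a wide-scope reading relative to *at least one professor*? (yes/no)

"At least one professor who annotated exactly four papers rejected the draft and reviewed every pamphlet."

No

The DP *every pamphlet* is contained in one conjunct of the coordinate structure (*reviewed every pamphlet*).
QR out of a conjunct would have to apply non-ATB, which the CSC forbids.
Hence only narrow scope for *every pamphlet* (under *at least one professor*) survives.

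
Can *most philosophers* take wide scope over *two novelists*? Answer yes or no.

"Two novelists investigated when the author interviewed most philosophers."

No

Structurally, *most philosophers* is inside the embedded question *when the author interviewed most philosophers*.
Embedded wh-clauses are opaque for QR, so the quantifier stays inside the question.
*most philosophers* is confined to the island and cannot take scope over *two novelists*.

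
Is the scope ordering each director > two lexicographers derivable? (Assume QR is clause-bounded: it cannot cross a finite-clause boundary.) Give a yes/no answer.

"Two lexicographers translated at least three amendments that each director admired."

The DP *each director* is contained in the relative clause *that each director admired* modifying *at least three amendments*.
A relative clause is a scope island — quantifier raising cannot cross its boundary.
So *each director* cannot raise to a position above *two lexicographers*.

No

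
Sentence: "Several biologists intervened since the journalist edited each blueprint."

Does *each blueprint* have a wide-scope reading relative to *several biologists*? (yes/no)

No

*each blueprint* is embedded in the adjunct clause *since the journalist edited each blueprint*.
Adjunct clauses are scope islands: a quantifier inside an adjunct cannot raise into the matrix clause.
*each blueprint* > *several biologists* would require crossing that boundary, which is illicit.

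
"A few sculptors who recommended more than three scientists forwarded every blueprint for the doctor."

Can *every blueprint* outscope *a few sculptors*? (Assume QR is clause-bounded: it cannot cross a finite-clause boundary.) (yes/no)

Yes

*every blueprint* sits in the matrix clause, not in the relative clause on *a few sculptors*.
Ordinary QR to a clause-peripheral position gives the wide-scope LF for the lower DP.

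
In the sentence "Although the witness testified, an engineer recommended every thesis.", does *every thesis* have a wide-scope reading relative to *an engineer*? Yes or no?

*every thesis* is a matrix argument; the adjunct is an island but the target quantifier is outside it.
Clause-internal QR can adjoin the lower DP above the subject, yielding the inverse reading.
Both orderings are possible: *an engineer* > *every thesis* and *every thesis* > *an engineer*.

Yes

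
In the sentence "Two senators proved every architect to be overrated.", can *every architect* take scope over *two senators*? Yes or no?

Yes

*every architect* is the subject of an ECM infinitive — the infinitival complement of an ECM verb is not a scope island, so *every architect* can raise into the matrix clause.
Nothing blocks QR of the lower DP to a position above the higher one, so inverse scope is available.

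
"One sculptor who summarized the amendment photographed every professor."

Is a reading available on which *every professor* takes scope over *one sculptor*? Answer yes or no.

Yes

The RC *who summarized the amendment* is an island, but *every professor* is not inside it — it is the matrix object, a clausemate of *one sculptor*.
QR within a single clause is free, so the lower quantifier may take scope over the higher one.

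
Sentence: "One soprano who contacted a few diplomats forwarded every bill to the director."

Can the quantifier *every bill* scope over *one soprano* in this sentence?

Yes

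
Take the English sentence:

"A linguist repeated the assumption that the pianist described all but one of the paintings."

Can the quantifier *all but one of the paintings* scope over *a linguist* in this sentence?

No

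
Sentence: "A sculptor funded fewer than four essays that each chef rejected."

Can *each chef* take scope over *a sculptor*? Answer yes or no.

*each chef* occurs within the relative clause *that each chef rejected* modifying *fewer than four essays*.
Relative clauses are scope islands: a quantifier cannot QR out of a relative clause to take scope in the matrix clause.
So *each chef* cannot raise to a position above *a sculptor*.
(Only the surface reading survives: one fixed sculptor with respect to all the relevant chefs.)

No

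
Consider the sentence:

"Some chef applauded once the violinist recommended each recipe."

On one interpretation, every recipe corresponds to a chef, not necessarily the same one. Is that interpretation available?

This is the *each recipe* > *some chef* reading.
The DP *each recipe* is contained in the adjunct clause *once the violinist recommended each recipe*.
Adjuncts are opaque for quantifier raising; a quantifier in an adjunct stays inside it.
So *each recipe* cannot raise high enough to outscope *some chef*; only the surface ordering *some chef* > *each recipe* is available.
(Only the surface reading survives: one fixed chef with respect to all the relevant recipes.)

No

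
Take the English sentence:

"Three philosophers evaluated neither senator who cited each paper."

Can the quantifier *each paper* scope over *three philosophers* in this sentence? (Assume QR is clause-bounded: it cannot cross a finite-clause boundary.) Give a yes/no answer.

The target quantifier *each paper* is part of the relative clause *who cited each paper* modifying *neither senator*.
QR out of a relative clause is ruled out by the relative-clause island constraint.
*each paper* > *three philosophers* would require crossing that boundary, which is illicit.

No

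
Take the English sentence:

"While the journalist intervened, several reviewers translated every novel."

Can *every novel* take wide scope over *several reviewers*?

*every novel* is a matrix argument; the adjunct is an island but the target quantifier is outside it.
Ordinary QR to a clause-peripheral position gives the wide-scope LF for the lower DP.
Both orderings are possible: *several reviewers* > *every novel* and *every novel* > *several reviewers*.

Yes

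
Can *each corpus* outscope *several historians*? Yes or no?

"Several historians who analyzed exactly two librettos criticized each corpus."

*each corpus* sits in the matrix clause, not in the relative clause on *several historians*.
Ordinary QR to a clause-peripheral position gives the wide-scope LF for the lower DP.

Yes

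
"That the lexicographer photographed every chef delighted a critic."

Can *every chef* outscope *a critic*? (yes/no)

No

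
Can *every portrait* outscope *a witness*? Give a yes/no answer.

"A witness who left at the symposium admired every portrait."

The RC *who left at the symposium* is an island, but *every portrait* is not inside it — it is the matrix object, a clausemate of *a witness*.
No island intervenes, so both surface and inverse scope are derivable.
The sentence is scopally ambiguous between *a witness* > *every portrait* and *every portrait* > *a witness*.

Yes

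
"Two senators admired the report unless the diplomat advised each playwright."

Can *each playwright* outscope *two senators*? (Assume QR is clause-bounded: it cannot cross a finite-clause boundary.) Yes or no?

No

The DP *each playwright* is contained in the adjunct clause *unless the diplomat advised each playwright*.
Scope out of an adjunct clause is unavailable: QR respects the adjunct-island constraint.
Hence only narrow scope for *each playwright* (under *two senators*) survives.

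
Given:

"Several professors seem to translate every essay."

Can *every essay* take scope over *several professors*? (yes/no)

*every essay* is the object of the infinitival complement of a raising predicate; raising infinitives are transparent for QR, so the two DPs are in effect clausemates.
Since no island is crossed, the inverse ordering is licensed alongside surface scope.
Both orderings are possible: *several professors* > *every essay* and *every essay* > *several professors*.

Yes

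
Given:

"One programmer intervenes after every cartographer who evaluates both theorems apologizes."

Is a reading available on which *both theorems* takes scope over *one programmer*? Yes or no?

The target quantifier *both theorems* is part of the relative clause *who evaluates both theorems*, which is itself inside the adjunct *after every cartographer who evaluates both theorems apologizes*.
Both the relative clause and the enclosing adjunct are scope islands; QR cannot cross either.
*both theorems* is confined to the island and cannot take scope over *one programmer*.

No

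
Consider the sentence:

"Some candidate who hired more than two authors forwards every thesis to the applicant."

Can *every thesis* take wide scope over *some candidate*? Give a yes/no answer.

The RC *who hired more than two authors* is an island, but *every thesis* is not inside it — it is the matrix object, a clausemate of *some candidate*.
No island intervenes, so both surface and inverse scope are derivable.

Yes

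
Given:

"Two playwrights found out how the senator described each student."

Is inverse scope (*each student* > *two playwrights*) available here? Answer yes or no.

No

*each student* sits inside the embedded question *how the senator described each student*.
An indirect question is a wh-island; the filled [Spec,CP] blocks QR across the CP edge.
The inverse ordering *each student* > *two playwrights* is therefore underivable.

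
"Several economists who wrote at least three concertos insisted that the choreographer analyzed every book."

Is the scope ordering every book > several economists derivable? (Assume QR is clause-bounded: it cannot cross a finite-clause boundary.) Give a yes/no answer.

No

The target quantifier *every book* is part of the finite complement clause *that the choreographer analyzed every book*.
Under clause-bounded QR, a quantifier in an embedded finite clause cannot raise into the matrix clause.
*every book* > *several economists* would require crossing that boundary, which is illicit.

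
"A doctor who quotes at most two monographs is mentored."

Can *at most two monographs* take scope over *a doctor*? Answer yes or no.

No

The target quantifier *at most two monographs* is part of the relative clause *who quotes at most two monographs*.
Relative clauses are scope islands: a quantifier cannot QR out of a relative clause to take scope in the matrix clause.
*at most two monographs* > *a doctor* would require crossing that boundary, which is illicit.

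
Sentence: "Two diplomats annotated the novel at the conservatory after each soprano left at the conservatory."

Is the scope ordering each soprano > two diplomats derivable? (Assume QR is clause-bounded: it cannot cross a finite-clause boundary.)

No

The DP *each soprano* is contained in the adjunct clause *after each soprano left at the conservatory*.
The adjunct-island constraint bars QR out of an adverbial clause.
So *each soprano* cannot raise high enough to outscope *two diplomats*; only the surface ordering *two diplomats* > *each soprano* is available.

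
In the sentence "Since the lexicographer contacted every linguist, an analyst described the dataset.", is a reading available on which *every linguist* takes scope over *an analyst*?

*every linguist* occurs within the adjunct clause *since the lexicographer contacted every linguist*.
Adjunct clauses are scope islands: a quantifier inside an adjunct cannot raise into the matrix clause.
So the wide-scope reading for *every linguist* is blocked.

No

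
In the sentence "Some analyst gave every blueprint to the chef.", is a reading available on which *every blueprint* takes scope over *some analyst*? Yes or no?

Yes

*some analyst* and *every blueprint* are co-arguments of the matrix verb, with nothing but a clause-internal boundary between them.
Clause-internal QR can adjoin the lower DP above the subject, yielding the inverse reading.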